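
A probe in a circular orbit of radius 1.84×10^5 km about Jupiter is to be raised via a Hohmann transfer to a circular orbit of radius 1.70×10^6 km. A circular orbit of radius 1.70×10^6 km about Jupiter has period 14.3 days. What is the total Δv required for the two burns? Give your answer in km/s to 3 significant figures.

Δv = 13.8 km/s

From Kepler's third law T² = 4π²r³/μ at r = 1.70×10^6 km, T = 14.3 days = 14.3 × 86400 s = 1.23552×10^6 s: μ = 4π²r³/T² = 1.27059×10^8 km³/s².
Transfer-ellipse semi-major axis a_t = (r₁ + r₂)/2 = (1.840×10^5 + 1.700×10^6)/2 = 9.420×10^5 km.
At r₁ the circular-orbit speed is v₁ = √(μ/r₁) = 26.2781 km/s.
On the transfer ellipse at r₁, v² = μ(2/r − 1/a) gives v_p = √[μ(2/r₁ − 1/a_t)] = 35.3015 km/s.
First burn Δv₁ = |v_p − v₁| = 9.023 km/s.
At r₂, v₂ = √(μ/r₂) = 8.645 km/s.
Transfer-orbit speed at r₂: v_a = √[μ(2/r₂ − 1/a_t)] = 3.821 km/s.
Second burn Δv₂ = |v₂ − v_a| = 4.824 km/s.
Total Δv = Δv₁ + Δv₂ = 13.85 km/s.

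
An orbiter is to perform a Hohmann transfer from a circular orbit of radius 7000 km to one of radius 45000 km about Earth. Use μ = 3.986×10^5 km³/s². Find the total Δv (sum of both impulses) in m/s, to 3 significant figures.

Transfer-ellipse semi-major axis a_t = (r₁ + r₂)/2 = (7000 + 45000)/2 = 26000 km.
Circular speed at r₁: v₁ = √(μ/r₁) = √(3.986×10^5/7000) = 7.546 km/s.
On the transfer ellipse at r₁, vis-viva gives v_p = √[μ(2/r₁ − 1/a_t)] = 9.927 km/s.
First burn Δv₁ = |v_p − v₁| = 2.381 km/s.
At r₂, v₂ = √(μ/r₂) = 2.976 km/s.
Transfer-orbit speed at r₂: v_a = √[μ(2/r₂ − 1/a_t)] = 1.544 km/s.
Second burn Δv₂ = |v₂ − v_a| = 1.432 km/s.
Total Δv = Δv₁ + Δv₂ = 3.813 km/s.

Δv = 3810 m/s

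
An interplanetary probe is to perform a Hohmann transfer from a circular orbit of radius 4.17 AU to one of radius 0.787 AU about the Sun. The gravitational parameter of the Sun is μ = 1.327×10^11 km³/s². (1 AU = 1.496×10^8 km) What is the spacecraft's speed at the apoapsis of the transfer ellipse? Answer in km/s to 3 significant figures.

In km: r₁ = 4.17 × 1.496×10^8 = 6.23832×10^8 km; r₂ = 0.787 × 1.496×10^8 = 1.177352×10^8 km.
Semi-major axis of the transfer orbit: a_t = (6.23832×10^8 + 1.177352×10^8)/2 = 3.707836×10^8 km.
At apoapsis, r = 6.23832×10^8 km.
From the vis-viva equation, v = √[μ(2/r − 1/a_t)] = 8.219 km/s.

v = 8.22 km/s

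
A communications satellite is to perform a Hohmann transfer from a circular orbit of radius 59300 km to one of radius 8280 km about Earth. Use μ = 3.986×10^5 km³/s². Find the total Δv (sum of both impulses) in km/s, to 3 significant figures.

Δv = 3.56 km/s

Semi-major axis of the transfer orbit: a_t = (59300 + 8280)/2 = 33790 km.
Circular speed at r₁: v₁ = √(μ/r₁) = √(3.986×10^5/59300) = 2.5926 km/s.
Transfer-orbit speed at r₁ (vis-viva equation): v_a = √[μ(2/r₁ − 1/a_t)] = 1.2834 km/s.
First burn Δv₁ = |v_a − v₁| = 1.309 km/s.
At r₂, v₂ = √(μ/r₂) = 6.9383 km/s.
Transfer-orbit speed at r₂: v_p = √[μ(2/r₂ − 1/a_t)] = 9.1915 km/s.
Second burn Δv₂ = |v₂ − v_p| = 2.253 km/s.
Total Δv = Δv₁ + Δv₂ = 3.562 km/s.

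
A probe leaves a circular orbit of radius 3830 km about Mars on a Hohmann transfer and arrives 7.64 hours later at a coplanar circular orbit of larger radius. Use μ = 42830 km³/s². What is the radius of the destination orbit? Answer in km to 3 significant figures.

r₂ = 25900 km

Transfer time t = 7.64 hours = 27504 s, and t = π√(a_t³/μ).
So a_t = (μ t²/π²)^(1/3) = (42830 × (27504)² / π²)^(1/3) = 14862 km.
Since a_t = (r₁ + r₂)/2, r₂ = 2a_t − r₁ = 2×14862 − 3830 = 25894 km.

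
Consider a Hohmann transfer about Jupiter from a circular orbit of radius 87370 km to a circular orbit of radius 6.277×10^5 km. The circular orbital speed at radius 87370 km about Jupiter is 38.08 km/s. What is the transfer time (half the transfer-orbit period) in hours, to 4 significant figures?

t = 16.57 hours

From the circular-orbit relation v² = μ/r at r = 87370 km: μ = v²r = (38.08)² × 87370 = 1.26694×10^8 km³/s².
The Hohmann ellipse has a_t = (r₁ + r₂)/2 = 3.57535×10^5 km.
By Kepler's third law the transfer-orbit period is T = 2π√(a_t³/μ), so t = T/2 = 59669 s.
Converting: 59669 s ÷ 3600 s/hour = 16.57 hours.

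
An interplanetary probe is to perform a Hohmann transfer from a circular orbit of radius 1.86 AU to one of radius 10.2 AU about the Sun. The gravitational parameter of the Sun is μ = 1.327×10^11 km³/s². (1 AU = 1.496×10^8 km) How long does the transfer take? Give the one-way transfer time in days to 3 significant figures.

In km: r₁ = 1.86 × 1.496×10^8 = 2.78256×10^8 km; r₂ = 10.2 × 1.496×10^8 = 1.52592×10^9 km.
Semi-major axis of the transfer orbit: a_t = (2.78256×10^8 + 1.52592×10^9)/2 = 9.02088×10^8 km.
Half the transfer-orbit period gives t = π√(a_t³/μ) = 2.337×10^8 s.
Converting: 2.337×10^8 s ÷ 86400 s/day = 2700 days.

t = 2700 days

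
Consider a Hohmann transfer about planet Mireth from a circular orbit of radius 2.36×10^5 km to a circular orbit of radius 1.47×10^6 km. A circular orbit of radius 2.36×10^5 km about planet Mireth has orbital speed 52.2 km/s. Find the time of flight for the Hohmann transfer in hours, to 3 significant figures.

t = 27.1 hours

From the circular-orbit relation v² = μ/r at r = 2.36×10^5 km: μ = v²r = (52.2)² × 2.36×10^5 = 6.43062×10^8 km³/s².
The Hohmann ellipse has a_t = (r₁ + r₂)/2 = 8.530×10^5 km.
Half the transfer-orbit period gives t = π√(a_t³/μ) = 97600 s.
Converting: 97600 s ÷ 3600 s/hour = 27.1 hours.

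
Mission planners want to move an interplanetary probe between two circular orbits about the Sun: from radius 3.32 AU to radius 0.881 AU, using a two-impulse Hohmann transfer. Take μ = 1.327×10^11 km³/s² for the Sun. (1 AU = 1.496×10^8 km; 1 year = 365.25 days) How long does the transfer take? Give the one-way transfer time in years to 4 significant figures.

In km: r₁ = 3.32 × 1.496×10^8 = 4.96672×10^8 km; r₂ = 0.881 × 1.496×10^8 = 1.317976×10^8 km.
Semi-major axis of the transfer orbit: a_t = (4.96672×10^8 + 1.317976×10^8)/2 = 3.142348×10^8 km.
Half the transfer-orbit period gives t = π√(a_t³/μ) = 4.804×10^7 s.
Converting: 4.804×10^7 s ÷ 3.15576×10^7 s/year (365.25 × 86400) = 1.522 years.

t = 1.522 years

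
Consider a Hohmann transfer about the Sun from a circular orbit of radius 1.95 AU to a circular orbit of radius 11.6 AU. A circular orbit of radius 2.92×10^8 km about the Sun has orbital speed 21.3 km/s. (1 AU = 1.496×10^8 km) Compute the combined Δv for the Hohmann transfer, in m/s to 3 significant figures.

Δv = 10600 m/s

From the circular-orbit relation v² = μ/r at r = 2.92×10^8 km: μ = v²r = (21.3)² × 2.92×10^8 = 1.32477×10^11 km³/s².
In km: r₁ = 1.95 × 1.496×10^8 = 2.9172×10^8 km; r₂ = 11.6 × 1.496×10^8 = 1.73536×10^9 km.
The Hohmann ellipse has a_t = (r₁ + r₂)/2 = 1.01354×10^9 km.
Circular speed at r₁: v₁ = √(μ/r₁) = √(1.32477×10^11/2.9172×10^8) = 21.310 km/s.
Transfer-orbit speed at r₁ (v² = μ(2/r − 1/a)): v_p = √[μ(2/r₁ − 1/a_t)] = 27.884 km/s.
First burn Δv₁ = |v_p − v₁| = 6.574 km/s.
At r₂, v₂ = √(μ/r₂) = 8.737 km/s.
Transfer-orbit speed at r₂: v_a = √[μ(2/r₂ − 1/a_t)] = 4.687 km/s.
Second burn Δv₂ = |v₂ − v_a| = 4.050 km/s.
Total Δv = Δv₁ + Δv₂ = 10.62 km/s.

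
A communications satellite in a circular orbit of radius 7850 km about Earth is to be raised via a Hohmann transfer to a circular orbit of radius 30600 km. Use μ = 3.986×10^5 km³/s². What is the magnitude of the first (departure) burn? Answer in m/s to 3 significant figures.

Semi-major axis of the transfer orbit: a_t = (7850 + 30600)/2 = 19225 km.
Circular speed at r = 7850 km: v_c = √(μ/r) = 7.126 km/s.
Vis-viva on the transfer ellipse at r = 7850 km gives v_t = √[μ(2/r − 1/a_t)] = 8.990 km/s.
Δv₁ = |v_t − v_c| = |8.990 − 7.126| = 1.864 km/s.

Δv₁ = 1860 m/s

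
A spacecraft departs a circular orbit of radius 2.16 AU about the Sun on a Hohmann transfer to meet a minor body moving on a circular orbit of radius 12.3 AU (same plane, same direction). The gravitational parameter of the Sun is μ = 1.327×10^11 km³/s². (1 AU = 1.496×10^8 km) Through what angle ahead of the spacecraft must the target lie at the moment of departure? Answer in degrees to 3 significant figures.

φ = 98.9°

In km: r₁ = 2.16 × 1.496×10^8 = 3.23136×10^8 km; r₂ = 12.3 × 1.496×10^8 = 1.84008×10^9 km.
Transfer-ellipse semi-major axis a_t = (r₁ + r₂)/2 = (3.23136×10^8 + 1.84008×10^9)/2 = 1.081608×10^9 km.
Transfer time t = π√(a_t³/μ) = 3.0677×10^8 s.
Target angular speed ω₂ = √(μ/r₂³) = 4.6151×10^-9 rad/s.
Angle swept by the target during transfer: ω₂·t = 1.4158 rad = 81.12°.
The spacecraft traverses 180° on the transfer ellipse, so the target must lead by 180° − 81.12° = 98.9°.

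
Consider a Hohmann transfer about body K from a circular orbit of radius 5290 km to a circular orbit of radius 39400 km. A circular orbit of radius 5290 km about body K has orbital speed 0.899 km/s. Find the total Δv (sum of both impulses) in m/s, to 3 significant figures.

From the circular-orbit relation v² = μ/r at r = 5290 km: μ = v²r = (0.899)² × 5290 = 4275.38 km³/s².
Semi-major axis of the transfer orbit: a_t = (5290 + 39400)/2 = 22345 km.
Circular speed at r₁: v₁ = √(μ/r₁) = √(4275.38/5290) = 0.89900 km/s.
Transfer-orbit speed at r₁ (v² = μ(2/r − 1/a)): v_p = √[μ(2/r₁ − 1/a_t)] = 1.1938 km/s.
First burn Δv₁ = |v_p − v₁| = 0.2948 km/s.
At r₂, v₂ = √(μ/r₂) = 0.3294 km/s.
Transfer-orbit speed at r₂: v_a = √[μ(2/r₂ − 1/a_t)] = 0.1603 km/s.
Second burn Δv₂ = |v₂ − v_a| = 0.1691 km/s.
Total Δv = Δv₁ + Δv₂ = 0.4639 km/s.

Δv = 464 m/s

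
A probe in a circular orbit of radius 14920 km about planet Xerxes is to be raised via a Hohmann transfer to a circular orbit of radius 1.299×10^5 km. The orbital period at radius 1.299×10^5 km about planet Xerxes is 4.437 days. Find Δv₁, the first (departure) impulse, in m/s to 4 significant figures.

Δv₁ = 2132 m/s

From Kepler's third law T² = 4π²r³/μ at r = 1.299×10^5 km, T = 4.437 days = 4.437 × 86400 s = 3.833568×10^5 s: μ = 4π²r³/T² = 5.88818×10^5 km³/s².
Semi-major axis of the transfer orbit: a_t = (14920 + 1.299×10^5)/2 = 72410 km.
Circular speed at r = 14920 km: v_c = √(μ/r) = 6.282 km/s.
Vis-viva on the transfer ellipse at r = 14920 km gives v_t = √[μ(2/r − 1/a_t)] = 8.414 km/s.
Δv₁ = |v_t − v_c| = |8.414 − 6.282| = 2.132 km/s.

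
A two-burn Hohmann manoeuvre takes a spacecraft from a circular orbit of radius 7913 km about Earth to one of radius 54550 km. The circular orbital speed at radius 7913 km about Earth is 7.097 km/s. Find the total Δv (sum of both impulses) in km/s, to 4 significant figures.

From the circular-orbit relation v² = μ/r at r = 7913 km: μ = v²r = (7.097)² × 7913 = 3.98557×10^5 km³/s².
Transfer-ellipse semi-major axis a_t = (r₁ + r₂)/2 = (7913 + 54550)/2 = 31231.5 km.
At r₁ the circular-orbit speed is v₁ = √(μ/r₁) = 7.0970 km/s.
Transfer-orbit speed at r₁ (v² = μ(2/r − 1/a)): v_p = √[μ(2/r₁ − 1/a_t)] = 9.3794 km/s.
First burn Δv₁ = |v_p − v₁| = 2.2824 km/s.
Circular speed at r₂: v₂ = √(μ/r₂) = 2.7030 km/s.
Transfer-orbit speed at r₂: v_a = √[μ(2/r₂ − 1/a_t)] = 1.3606 km/s.
Second burn Δv₂ = |v₂ − v_a| = 1.3424 km/s.
Total Δv = Δv₁ + Δv₂ = 3.625 km/s.

Δv = 3.625 km/s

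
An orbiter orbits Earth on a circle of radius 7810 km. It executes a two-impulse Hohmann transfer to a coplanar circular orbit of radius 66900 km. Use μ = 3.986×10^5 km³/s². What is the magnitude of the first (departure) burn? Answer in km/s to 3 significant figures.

Δv₁ = 2.42 km/s

The Hohmann ellipse has a_t = (r₁ + r₂)/2 = 37355 km.
On the circular orbit at r = 7810 km, v_c = √(μ/r) = 7.144028 km/s.
Transfer-orbit speed at the same r (vis-viva, a = a_t): v_t = √[μ(2/r − 1/a_t)] = 9.560527 km/s.
Δv₁ = |v_t − v_c| = |9.560527 − 7.144028| = 2.416 km/s.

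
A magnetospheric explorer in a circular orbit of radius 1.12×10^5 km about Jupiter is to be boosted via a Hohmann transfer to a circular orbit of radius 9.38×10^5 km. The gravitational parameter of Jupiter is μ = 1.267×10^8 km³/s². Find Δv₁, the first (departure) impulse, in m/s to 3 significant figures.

Δv₁ = 11300 m/s

The Hohmann ellipse has a_t = (r₁ + r₂)/2 = 5.250×10^5 km.
On the circular orbit at r = 1.120×10^5 km, v_c = √(μ/r) = 33.634 km/s.
Vis-viva on the transfer ellipse at r = 1.120×10^5 km gives v_t = √[μ(2/r − 1/a_t)] = 44.957 km/s.
Δv₁ = |v_t − v_c| = |44.957 − 33.634| = 11.32 km/s.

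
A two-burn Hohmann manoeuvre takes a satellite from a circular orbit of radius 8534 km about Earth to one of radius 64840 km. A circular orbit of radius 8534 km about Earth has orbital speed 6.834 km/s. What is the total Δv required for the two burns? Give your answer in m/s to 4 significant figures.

Δv = 3535 m/s

From the circular-orbit relation v² = μ/r at r = 8534 km: μ = v²r = (6.834)² × 8534 = 3.98568×10^5 km³/s².
The Hohmann ellipse has a_t = (r₁ + r₂)/2 = 36687 km.
Circular speed at r₁: v₁ = √(μ/r₁) = √(3.98568×10^5/8534) = 6.834 km/s.
Transfer-orbit speed at r₁ (v² = μ(2/r − 1/a)): v_p = √[μ(2/r₁ − 1/a_t)] = 9.085 km/s.
First burn Δv₁ = |v_p − v₁| = 2.251 km/s.
At r₂, v₂ = √(μ/r₂) = 2.47930 km/s.
Transfer-orbit speed at r₂: v_a = √[μ(2/r₂ − 1/a_t)] = 1.19578 km/s.
Second burn Δv₂ = |v₂ − v_a| = 1.284 km/s.
Δv = Δv₁ + Δv₂ = 2.251 + 1.284 = 3.535 km/s.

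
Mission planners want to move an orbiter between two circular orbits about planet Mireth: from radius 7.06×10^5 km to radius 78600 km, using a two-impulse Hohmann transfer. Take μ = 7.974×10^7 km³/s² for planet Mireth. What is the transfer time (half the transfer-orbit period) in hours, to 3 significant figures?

Transfer-ellipse semi-major axis a_t = (r₁ + r₂)/2 = (7.060×10^5 + 78600)/2 = 3.923×10^5 km.
Transfer time t = π√(a_t³/μ) = π√((3.923×10^5)³ / 7.974×10^7) = 86440 s.
Converting: 86440 s ÷ 3600 s/hour = 24.0 hours.

t = 24.0 hours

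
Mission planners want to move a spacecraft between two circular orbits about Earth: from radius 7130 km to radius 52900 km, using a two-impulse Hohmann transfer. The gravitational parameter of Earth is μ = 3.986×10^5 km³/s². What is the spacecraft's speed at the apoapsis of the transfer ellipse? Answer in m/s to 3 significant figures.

v = 1340 m/s

The Hohmann ellipse has a_t = (r₁ + r₂)/2 = 30015 km.
At apoapsis, r = 52900 km.
From the vis-viva equation, v = √[μ(2/r − 1/a_t)] = 1.338 km/s.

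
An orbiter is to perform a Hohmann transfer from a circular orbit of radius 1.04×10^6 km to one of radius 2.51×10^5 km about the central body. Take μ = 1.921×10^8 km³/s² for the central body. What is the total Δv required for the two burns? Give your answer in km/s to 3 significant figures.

Δv = 12.6 km/s

Transfer-ellipse semi-major axis a_t = (r₁ + r₂)/2 = (1.040×10^6 + 2.510×10^5)/2 = 6.455×10^5 km.
At r₁ the circular-orbit speed is v₁ = √(μ/r₁) = 13.591 km/s.
Transfer-orbit speed at r₁ (vis-viva): v_a = √[μ(2/r₁ − 1/a_t)] = 8.4749 km/s.
First burn Δv₁ = |v_a − v₁| = 5.116 km/s.
At r₂, v₂ = √(μ/r₂) = 27.665 km/s.
Transfer-orbit speed at r₂: v_p = √[μ(2/r₂ − 1/a_t)] = 35.115 km/s.
Second burn Δv₂ = |v₂ − v_p| = 7.450 km/s.
Δv = Δv₁ + Δv₂ = 5.116 + 7.450 = 12.57 km/s.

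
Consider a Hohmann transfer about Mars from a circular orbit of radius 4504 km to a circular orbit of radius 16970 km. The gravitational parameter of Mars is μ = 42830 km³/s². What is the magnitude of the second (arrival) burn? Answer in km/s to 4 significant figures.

Δv₂ = 0.5597 km/s

Transfer-ellipse semi-major axis a_t = (r₁ + r₂)/2 = (4504 + 16970)/2 = 10737 km.
On the circular orbit at r = 16970 km, v_c = √(μ/r) = 1.58867 km/s.
Transfer-orbit speed at the same r (vis-viva, a = a_t): v_t = √[μ(2/r − 1/a_t)] = 1.02894 km/s.
Δv₂ = |v_t − v_c| = |1.02894 − 1.58867| = 0.5597 km/s.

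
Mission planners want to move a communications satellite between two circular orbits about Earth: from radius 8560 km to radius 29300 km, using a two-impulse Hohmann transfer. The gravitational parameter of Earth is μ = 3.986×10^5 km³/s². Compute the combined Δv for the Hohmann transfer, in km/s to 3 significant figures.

Δv = 2.87 km/s

The Hohmann ellipse has a_t = (r₁ + r₂)/2 = 18930 km.
At r₁ the circular-orbit speed is v₁ = √(μ/r₁) = 6.824 km/s.
Transfer-orbit speed at r₁ (vis-viva): v_p = √[μ(2/r₁ − 1/a_t)] = 8.490 km/s.
First burn Δv₁ = |v_p − v₁| = 1.666 km/s.
Circular speed at r₂: v₂ = √(μ/r₂) = 3.688 km/s.
Transfer-orbit speed at r₂: v_a = √[μ(2/r₂ − 1/a_t)] = 2.480 km/s.
Second burn Δv₂ = |v₂ − v_a| = 1.208 km/s.
Δv = Δv₁ + Δv₂ = 1.666 + 1.208 = 2.874 km/s.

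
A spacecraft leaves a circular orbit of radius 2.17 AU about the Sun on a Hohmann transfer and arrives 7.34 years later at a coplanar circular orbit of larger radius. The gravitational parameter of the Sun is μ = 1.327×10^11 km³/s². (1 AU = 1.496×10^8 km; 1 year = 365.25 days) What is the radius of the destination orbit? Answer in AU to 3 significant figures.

r₂ = 9.82 AU

In km: r₁ = 2.17 × 1.496×10^8 = 3.24632×10^8 km.
Transfer time t = 7.34 years × 365.25 × 86400 s = 2.31632784×10^8 s, and t = π√(a_t³/μ).
So a_t = (μ t²/π²)^(1/3) = (1.327×10^11 × (2.31632784×10^8)² / π²)^(1/3) = 8.9686×10^8 km.
Since a_t = (r₁ + r₂)/2, r₂ = 2a_t − r₁ = 2×8.9686×10^8 − 3.24632×10^8 = 1.469088×10^9 km.
In AU: r₂ = 1.469088×10^9 / 1.496×10^8 = 9.82 AU.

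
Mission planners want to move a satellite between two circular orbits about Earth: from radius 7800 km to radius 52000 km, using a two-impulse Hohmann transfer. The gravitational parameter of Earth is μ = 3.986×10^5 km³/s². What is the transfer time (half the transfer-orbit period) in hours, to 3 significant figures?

Semi-major axis of the transfer orbit: a_t = (7800 + 52000)/2 = 29900 km.
By Kepler's third law the transfer-orbit period is T = 2π√(a_t³/μ), so t = T/2 = 25730 s.
Converting: 25730 s ÷ 3600 s/hour = 7.15 hours.

t = 7.15 hours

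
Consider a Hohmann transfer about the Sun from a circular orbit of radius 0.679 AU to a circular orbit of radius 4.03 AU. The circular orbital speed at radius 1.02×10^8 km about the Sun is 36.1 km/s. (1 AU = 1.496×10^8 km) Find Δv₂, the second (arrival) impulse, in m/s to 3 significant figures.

From the circular-orbit relation v² = μ/r at r = 1.02×10^8 km: μ = v²r = (36.1)² × 1.02×10^8 = 1.32927×10^11 km³/s².
In km: r₁ = 0.679 × 1.496×10^8 = 1.015784×10^8 km; r₂ = 4.03 × 1.496×10^8 = 6.02888×10^8 km.
Semi-major axis of the transfer orbit: a_t = (1.015784×10^8 + 6.02888×10^8)/2 = 3.522332×10^8 km.
On the circular orbit at r = 6.02888×10^8 km, v_c = √(μ/r) = 14.849 km/s.
Vis-viva on the transfer ellipse at r = 6.02888×10^8 km gives v_t = √[μ(2/r − 1/a_t)] = 7.9740 km/s.
Δv₂ = |v_t − v_c| = |7.9740 − 14.849| = 6.875 km/s.

Δv₂ = 6870 m/s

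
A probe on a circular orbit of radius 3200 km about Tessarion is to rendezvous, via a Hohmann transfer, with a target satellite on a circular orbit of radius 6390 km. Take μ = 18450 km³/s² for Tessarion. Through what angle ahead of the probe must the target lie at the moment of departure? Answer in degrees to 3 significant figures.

φ = 63.0°

Semi-major axis of the transfer orbit: a_t = (3200 + 6390)/2 = 4795 km.
The half-period of the transfer ellipse is t = π√(a_t³/μ) = 7680 s.
The target's mean motion on its circular orbit is ω₂ = √(μ/r₂³) = 2.659×10^-4 rad/s.
Angle swept by the target during transfer: ω₂·t = 2.042 rad = 117.0°.
The probe traverses 180° on the transfer ellipse, so the target must lead by 180° − 117.0° = 63.0°.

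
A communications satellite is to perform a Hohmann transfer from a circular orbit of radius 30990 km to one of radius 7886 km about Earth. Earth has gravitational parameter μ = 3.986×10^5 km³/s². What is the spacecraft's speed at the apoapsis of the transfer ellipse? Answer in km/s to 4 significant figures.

Semi-major axis of the transfer orbit: a_t = (30990 + 7886)/2 = 19438 km.
The apoapsis of the transfer ellipse is at r = 30990 km.
Applying v² = μ(2/r − 1/a_t): v = 2.284 km/s.

v = 2.284 km/s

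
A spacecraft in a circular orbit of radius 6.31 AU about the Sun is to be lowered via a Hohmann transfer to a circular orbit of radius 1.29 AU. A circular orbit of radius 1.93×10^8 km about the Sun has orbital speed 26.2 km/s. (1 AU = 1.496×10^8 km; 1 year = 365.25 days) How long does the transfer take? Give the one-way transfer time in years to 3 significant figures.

From the circular-orbit relation v² = μ/r at r = 1.93×10^8 km: μ = v²r = (26.2)² × 1.93×10^8 = 1.32483×10^11 km³/s².
In km: r₁ = 6.31 × 1.496×10^8 = 9.43976×10^8 km; r₂ = 1.29 × 1.496×10^8 = 1.92984×10^8 km.
Semi-major axis of the transfer orbit: a_t = (9.43976×10^8 + 1.92984×10^8)/2 = 5.6848×10^8 km.
By Kepler's third law the transfer-orbit period is T = 2π√(a_t³/μ), so t = T/2 = 1.170×10^8 s.
Converting: 1.170×10^8 s ÷ 3.15576×10^7 s/year (365.25 × 86400) = 3.71 years.

t = 3.71 years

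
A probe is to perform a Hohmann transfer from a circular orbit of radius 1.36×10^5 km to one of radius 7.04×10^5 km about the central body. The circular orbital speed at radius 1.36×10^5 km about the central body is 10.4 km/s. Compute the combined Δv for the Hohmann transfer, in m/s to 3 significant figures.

Δv = 5030 m/s

From the circular-orbit relation v² = μ/r at r = 1.36×10^5 km: μ = v²r = (10.4)² × 1.36×10^5 = 1.47098×10^7 km³/s².
Transfer-ellipse semi-major axis a_t = (r₁ + r₂)/2 = (1.360×10^5 + 7.040×10^5)/2 = 4.200×10^5 km.
Circular speed at r₁: v₁ = √(μ/r₁) = √(1.47098×10^7/1.360×10^5) = 10.400 km/s.
On the transfer ellipse at r₁, v² = μ(2/r − 1/a) gives v_p = √[μ(2/r₁ − 1/a_t)] = 13.465 km/s.
First burn Δv₁ = |v_p − v₁| = 3.065 km/s.
Circular speed at r₂: v₂ = √(μ/r₂) = 4.571 km/s.
Transfer-orbit speed at r₂: v_a = √[μ(2/r₂ − 1/a_t)] = 2.601 km/s.
Second burn Δv₂ = |v₂ − v_a| = 1.970 km/s.
Total Δv = Δv₁ + Δv₂ = 5.035 km/s.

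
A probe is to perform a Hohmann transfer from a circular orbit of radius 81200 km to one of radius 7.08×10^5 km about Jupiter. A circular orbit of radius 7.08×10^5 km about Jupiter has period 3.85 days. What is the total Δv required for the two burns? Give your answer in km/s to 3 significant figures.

From Kepler's third law T² = 4π²r³/μ at r = 7.08×10^5 km, T = 3.85 days = 3.85 × 86400 s = 3.3264×10^5 s: μ = 4π²r³/T² = 1.26622×10^8 km³/s².
Semi-major axis of the transfer orbit: a_t = (81200 + 7.080×10^5)/2 = 3.946×10^5 km.
At r₁ the circular-orbit speed is v₁ = √(μ/r₁) = 39.489 km/s.
On the transfer ellipse at r₁, v² = μ(2/r − 1/a) gives v_p = √[μ(2/r₁ − 1/a_t)] = 52.895 km/s.
First burn Δv₁ = |v_p − v₁| = 13.406 km/s.
At r₂, v₂ = √(μ/r₂) = 13.3733 km/s.
Transfer-orbit speed at r₂: v_a = √[μ(2/r₂ − 1/a_t)] = 6.06650 km/s.
Second burn Δv₂ = |v₂ − v_a| = 7.3068 km/s.
Δv = Δv₁ + Δv₂ = 13.406 + 7.3068 = 20.71 km/s.

Δv = 20.7 km/s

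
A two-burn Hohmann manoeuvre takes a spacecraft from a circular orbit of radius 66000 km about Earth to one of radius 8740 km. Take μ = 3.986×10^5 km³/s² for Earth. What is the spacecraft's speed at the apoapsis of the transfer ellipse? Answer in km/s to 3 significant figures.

The Hohmann ellipse has a_t = (r₁ + r₂)/2 = 37370 km.
The apoapsis of the transfer ellipse is at r = 66000 km.
Vis-viva: v = √[μ(2/r − 1/a_t)] = √[3.986×10^5 × (2/66000 − 1/37370)] = 1.188 km/s.

v = 1.19 km/s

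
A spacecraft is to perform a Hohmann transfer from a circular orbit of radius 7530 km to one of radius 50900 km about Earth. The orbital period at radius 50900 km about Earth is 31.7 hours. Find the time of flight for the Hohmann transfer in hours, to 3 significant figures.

From Kepler's third law T² = 4π²r³/μ at r = 50900 km, T = 31.7 hours = 31.7 × 3600 s = 1.1412×10^5 s: μ = 4π²r³/T² = 3.99751×10^5 km³/s².
Semi-major axis of the transfer orbit: a_t = (7530 + 50900)/2 = 29215 km.
Half the transfer-orbit period gives t = π√(a_t³/μ) = 24810 s.
Converting: 24810 s ÷ 3600 s/hour = 6.89 hours.

t = 6.89 hours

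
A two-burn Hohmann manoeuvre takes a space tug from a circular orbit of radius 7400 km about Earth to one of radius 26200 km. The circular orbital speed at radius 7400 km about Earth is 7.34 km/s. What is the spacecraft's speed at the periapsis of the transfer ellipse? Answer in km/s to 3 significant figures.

v = 9.17 km/s

From the circular-orbit relation v² = μ/r at r = 7400 km: μ = v²r = (7.34)² × 7400 = 3.98679×10^5 km³/s².
Semi-major axis of the transfer orbit: a_t = (7400 + 26200)/2 = 16800 km.
The periapsis of the transfer ellipse is at r = 7400 km.
Applying v² = μ(2/r − 1/a_t): v = 9.166 km/s.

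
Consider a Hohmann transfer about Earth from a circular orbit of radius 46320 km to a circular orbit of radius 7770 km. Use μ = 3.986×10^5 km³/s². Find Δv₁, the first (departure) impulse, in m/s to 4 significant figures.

Δv₁ = 1361 m/s

Semi-major axis of the transfer orbit: a_t = (46320 + 7770)/2 = 27045 km.
On the circular orbit at r = 46320 km, v_c = √(μ/r) = 2.933 km/s.
Vis-viva on the transfer ellipse at r = 46320 km gives v_t = √[μ(2/r − 1/a_t)] = 1.572 km/s.
Δv₁ = |v_t − v_c| = |1.572 − 2.933| = 1.361 km/s.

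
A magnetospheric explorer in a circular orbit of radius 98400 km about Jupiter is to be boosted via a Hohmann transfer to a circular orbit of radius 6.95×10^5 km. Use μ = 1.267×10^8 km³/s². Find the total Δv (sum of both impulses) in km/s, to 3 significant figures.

Δv = 18.4 km/s

Semi-major axis of the transfer orbit: a_t = (98400 + 6.950×10^5)/2 = 3.967×10^5 km.
Circular speed at r₁: v₁ = √(μ/r₁) = √(1.267×10^8/98400) = 35.883 km/s.
Transfer-orbit speed at r₁ (v² = μ(2/r − 1/a)): v_p = √[μ(2/r₁ − 1/a_t)] = 47.495 km/s.
First burn Δv₁ = |v_p − v₁| = 11.61 km/s.
Circular speed at r₂: v₂ = √(μ/r₂) = 13.5019 km/s.
Transfer-orbit speed at r₂: v_a = √[μ(2/r₂ − 1/a_t)] = 6.72454 km/s.
Second burn Δv₂ = |v₂ − v_a| = 6.777 km/s.
Δv = Δv₁ + Δv₂ = 11.61 + 6.777 = 18.39 km/s.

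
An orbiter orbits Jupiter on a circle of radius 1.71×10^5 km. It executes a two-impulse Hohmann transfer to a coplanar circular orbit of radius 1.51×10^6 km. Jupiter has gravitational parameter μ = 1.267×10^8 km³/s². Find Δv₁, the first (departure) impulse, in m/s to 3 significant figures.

Δv₁ = 9260 m/s

Transfer-ellipse semi-major axis a_t = (r₁ + r₂)/2 = (1.710×10^5 + 1.510×10^6)/2 = 8.405×10^5 km.
Circular speed at r = 1.710×10^5 km: v_c = √(μ/r) = 27.22013 km/s.
Vis-viva on the transfer ellipse at r = 1.710×10^5 km gives v_t = √[μ(2/r − 1/a_t)] = 36.48462 km/s.
Δv₁ = |v_t − v_c| = |36.48462 − 27.22013| = 9.264 km/s.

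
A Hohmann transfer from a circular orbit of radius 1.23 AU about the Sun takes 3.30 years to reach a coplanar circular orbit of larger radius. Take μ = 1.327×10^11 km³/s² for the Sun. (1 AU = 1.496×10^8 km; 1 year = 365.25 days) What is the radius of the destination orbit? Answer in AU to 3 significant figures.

r₂ = 5.81 AU

In km: r₁ = 1.23 × 1.496×10^8 = 1.84008×10^8 km.
Transfer time t = 3.30 years × 365.25 × 86400 s = 1.0414008×10^8 s, and t = π√(a_t³/μ).
So a_t = (μ t²/π²)^(1/3) = (1.327×10^11 × (1.0414008×10^8)² / π²)^(1/3) = 5.2634×10^8 km.
Since a_t = (r₁ + r₂)/2, r₂ = 2a_t − r₁ = 2×5.2634×10^8 − 1.84008×10^8 = 8.68672×10^8 km.
In AU: r₂ = 8.68672×10^8 / 1.496×10^8 = 5.81 AU.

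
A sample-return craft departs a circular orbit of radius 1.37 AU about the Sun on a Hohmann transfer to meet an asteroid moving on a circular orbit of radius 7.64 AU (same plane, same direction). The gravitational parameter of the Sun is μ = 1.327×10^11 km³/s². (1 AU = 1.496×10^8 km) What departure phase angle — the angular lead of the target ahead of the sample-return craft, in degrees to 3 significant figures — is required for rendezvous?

In km: r₁ = 1.37 × 1.496×10^8 = 2.04952×10^8 km; r₂ = 7.64 × 1.496×10^8 = 1.142944×10^9 km.
The Hohmann ellipse has a_t = (r₁ + r₂)/2 = 6.73948×10^8 km.
Transfer time t = π√(a_t³/μ) = 1.5089×10^8 s.
The target's mean motion on its circular orbit is ω₂ = √(μ/r₂³) = 9.4275×10^-9 rad/s.
Angle swept by the target during transfer: ω₂·t = 1.4225 rad = 81.50°.
Arrival is 180° from departure on the ellipse, so φ = 180° − 81.50° = 98.5°.

φ = 98.5°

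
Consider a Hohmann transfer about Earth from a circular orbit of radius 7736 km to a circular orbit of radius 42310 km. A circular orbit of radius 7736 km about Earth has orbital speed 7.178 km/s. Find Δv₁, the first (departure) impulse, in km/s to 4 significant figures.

From the circular-orbit relation v² = μ/r at r = 7736 km: μ = v²r = (7.178)² × 7736 = 3.98587×10^5 km³/s².
The Hohmann ellipse has a_t = (r₁ + r₂)/2 = 25023 km.
Circular speed at r = 7736 km: v_c = √(μ/r) = 7.178 km/s.
Vis-viva on the transfer ellipse at r = 7736 km gives v_t = √[μ(2/r − 1/a_t)] = 9.334 km/s.
Δv₁ = |v_t − v_c| = |9.334 − 7.178| = 2.156 km/s.

Δv₁ = 2.156 km/s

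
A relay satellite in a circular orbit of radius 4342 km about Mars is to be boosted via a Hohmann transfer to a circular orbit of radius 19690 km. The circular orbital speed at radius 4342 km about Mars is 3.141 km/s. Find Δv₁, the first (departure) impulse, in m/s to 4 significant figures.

Δv₁ = 879.8 m/s

From the circular-orbit relation v² = μ/r at r = 4342 km: μ = v²r = (3.141)² × 4342 = 42837.7 km³/s².
Transfer-ellipse semi-major axis a_t = (r₁ + r₂)/2 = (4342 + 19690)/2 = 12016 km.
On the circular orbit at r = 4342 km, v_c = √(μ/r) = 3.1410 km/s.
Vis-viva on the transfer ellipse at r = 4342 km gives v_t = √[μ(2/r − 1/a_t)] = 4.0208 km/s.
Δv₁ = |v_t − v_c| = |4.0208 − 3.1410| = 0.8798 km/s.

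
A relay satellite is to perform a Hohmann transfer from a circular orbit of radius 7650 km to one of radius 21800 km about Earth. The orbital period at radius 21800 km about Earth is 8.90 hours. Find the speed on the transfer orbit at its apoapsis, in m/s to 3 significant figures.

v = 3080 m/s

From Kepler's third law T² = 4π²r³/μ at r = 21800 km, T = 8.90 hours = 8.90 × 3600 s = 32040 s: μ = 4π²r³/T² = 3.98423×10^5 km³/s².
Semi-major axis of the transfer orbit: a_t = (7650 + 21800)/2 = 14725 km.
The apoapsis of the transfer ellipse is at r = 21800 km.
From the vis-viva equation, v = √[μ(2/r − 1/a_t)] = 3.081 km/s.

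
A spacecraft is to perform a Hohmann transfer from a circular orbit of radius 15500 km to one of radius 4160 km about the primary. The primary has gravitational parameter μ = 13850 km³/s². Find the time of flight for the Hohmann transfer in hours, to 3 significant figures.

The Hohmann ellipse has a_t = (r₁ + r₂)/2 = 9830 km.
By Kepler's third law the transfer-orbit period is T = 2π√(a_t³/μ), so t = T/2 = 26020 s.
Converting: 26020 s ÷ 3600 s/hour = 7.23 hours.

t = 7.23 hours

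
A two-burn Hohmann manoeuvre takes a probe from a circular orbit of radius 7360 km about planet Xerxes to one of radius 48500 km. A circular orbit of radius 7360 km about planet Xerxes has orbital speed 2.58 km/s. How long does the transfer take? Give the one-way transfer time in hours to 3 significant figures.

From the circular-orbit relation v² = μ/r at r = 7360 km: μ = v²r = (2.58)² × 7360 = 48991.1 km³/s².
The Hohmann ellipse has a_t = (r₁ + r₂)/2 = 27930 km.
Half the transfer-orbit period gives t = π√(a_t³/μ) = 66250 s.
Converting: 66250 s ÷ 3600 s/hour = 18.4 hours.

t = 18.4 hours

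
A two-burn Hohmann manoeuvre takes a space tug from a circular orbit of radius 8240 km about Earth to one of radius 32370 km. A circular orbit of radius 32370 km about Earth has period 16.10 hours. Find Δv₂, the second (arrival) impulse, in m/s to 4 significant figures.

From Kepler's third law T² = 4π²r³/μ at r = 32370 km, T = 16.10 hours = 16.10 × 3600 s = 57960 s: μ = 4π²r³/T² = 3.98594×10^5 km³/s².
Semi-major axis of the transfer orbit: a_t = (8240 + 32370)/2 = 20305 km.
Circular speed at r = 32370 km: v_c = √(μ/r) = 3.509 km/s.
Transfer-orbit speed at the same r (vis-viva, a = a_t): v_t = √[μ(2/r − 1/a_t)] = 2.235 km/s.
Δv₂ = |v_t − v_c| = |2.235 − 3.509| = 1.274 km/s.

Δv₂ = 1274 m/s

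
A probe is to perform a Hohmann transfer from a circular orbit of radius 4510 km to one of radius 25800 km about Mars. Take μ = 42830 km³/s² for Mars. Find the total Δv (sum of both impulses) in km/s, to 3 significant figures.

Δv = 1.52 km/s

Semi-major axis of the transfer orbit: a_t = (4510 + 25800)/2 = 15155 km.
At r₁ the circular-orbit speed is v₁ = √(μ/r₁) = 3.08167 km/s.
Transfer-orbit speed at r₁ (vis-viva): v_p = √[μ(2/r₁ − 1/a_t)] = 4.02085 km/s.
First burn Δv₁ = |v_p − v₁| = 0.9392 km/s.
At r₂, v₂ = √(μ/r₂) = 1.28844 km/s.
Transfer-orbit speed at r₂: v_a = √[μ(2/r₂ − 1/a_t)] = 0.702869 km/s.
Second burn Δv₂ = |v₂ − v_a| = 0.5856 km/s.
Δv = Δv₁ + Δv₂ = 0.9392 + 0.5856 = 1.525 km/s.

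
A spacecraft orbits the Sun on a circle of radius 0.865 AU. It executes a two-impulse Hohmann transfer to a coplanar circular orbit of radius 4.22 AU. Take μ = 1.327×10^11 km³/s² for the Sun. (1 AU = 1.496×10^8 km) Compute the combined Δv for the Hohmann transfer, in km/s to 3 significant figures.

Δv = 15.3 km/s

In km: r₁ = 0.865 × 1.496×10^8 = 1.29404×10^8 km; r₂ = 4.22 × 1.496×10^8 = 6.31312×10^8 km.
Transfer-ellipse semi-major axis a_t = (r₁ + r₂)/2 = (1.29404×10^8 + 6.31312×10^8)/2 = 3.80358×10^8 km.
Circular speed at r₁: v₁ = √(μ/r₁) = √(1.327×10^11/1.29404×10^8) = 32.022970 km/s.
Transfer-orbit speed at r₁ (vis-viva equation): v_p = √[μ(2/r₁ − 1/a_t)] = 41.256023 km/s.
First burn Δv₁ = |v_p − v₁| = 9.2331 km/s.
Circular speed at r₂: v₂ = √(μ/r₂) = 14.4982 km/s.
Transfer-orbit speed at r₂: v_a = √[μ(2/r₂ − 1/a_t)] = 8.45651 km/s.
Second burn Δv₂ = |v₂ − v_a| = 6.0417 km/s.
Δv = Δv₁ + Δv₂ = 9.2331 + 6.0417 = 15.27 km/s.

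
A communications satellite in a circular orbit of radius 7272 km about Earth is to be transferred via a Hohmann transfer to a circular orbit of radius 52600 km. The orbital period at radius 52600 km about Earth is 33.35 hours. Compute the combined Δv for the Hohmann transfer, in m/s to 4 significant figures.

Δv = 3806 m/s

From Kepler's third law T² = 4π²r³/μ at r = 52600 km, T = 33.35 hours = 33.35 × 3600 s = 1.2006×10^5 s: μ = 4π²r³/T² = 3.98584×10^5 km³/s².
Semi-major axis of the transfer orbit: a_t = (7272 + 52600)/2 = 29936 km.
Circular speed at r₁: v₁ = √(μ/r₁) = √(3.98584×10^5/7272) = 7.4034 km/s.
Transfer-orbit speed at r₁ (vis-viva equation): v_p = √[μ(2/r₁ − 1/a_t)] = 9.8136 km/s.
First burn Δv₁ = |v_p − v₁| = 2.410 km/s.
At r₂, v₂ = √(μ/r₂) = 2.753 km/s.
Transfer-orbit speed at r₂: v_a = √[μ(2/r₂ − 1/a_t)] = 1.357 km/s.
Second burn Δv₂ = |v₂ − v_a| = 1.396 km/s.
Total Δv = Δv₁ + Δv₂ = 3.806 km/s.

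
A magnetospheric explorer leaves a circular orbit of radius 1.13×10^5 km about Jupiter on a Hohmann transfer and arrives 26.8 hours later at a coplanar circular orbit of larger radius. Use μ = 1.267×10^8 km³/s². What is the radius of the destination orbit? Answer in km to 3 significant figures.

Transfer time t = 26.8 hours = 96480 s, and t = π√(a_t³/μ).
So a_t = (μ t²/π²)^(1/3) = (1.267×10^8 × (96480)² / π²)^(1/3) = 4.9255×10^5 km.
Since a_t = (r₁ + r₂)/2, r₂ = 2a_t − r₁ = 2×4.9255×10^5 − 1.130×10^5 = 8.721×10^5 km.

r₂ = 8.72×10^5 km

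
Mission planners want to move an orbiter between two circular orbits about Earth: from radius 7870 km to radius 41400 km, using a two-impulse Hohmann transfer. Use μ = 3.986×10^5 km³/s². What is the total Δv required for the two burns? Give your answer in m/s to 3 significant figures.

Δv = 3460 m/s

The Hohmann ellipse has a_t = (r₁ + r₂)/2 = 24635 km.
At r₁ the circular-orbit speed is v₁ = √(μ/r₁) = 7.117 km/s.
On the transfer ellipse at r₁, vis-viva equation gives v_p = √[μ(2/r₁ − 1/a_t)] = 9.226 km/s.
First burn Δv₁ = |v_p − v₁| = 2.109 km/s.
Circular speed at r₂: v₂ = √(μ/r₂) = 3.103 km/s.
Transfer-orbit speed at r₂: v_a = √[μ(2/r₂ − 1/a_t)] = 1.754 km/s.
Second burn Δv₂ = |v₂ − v_a| = 1.349 km/s.
Total Δv = Δv₁ + Δv₂ = 3.458 km/s.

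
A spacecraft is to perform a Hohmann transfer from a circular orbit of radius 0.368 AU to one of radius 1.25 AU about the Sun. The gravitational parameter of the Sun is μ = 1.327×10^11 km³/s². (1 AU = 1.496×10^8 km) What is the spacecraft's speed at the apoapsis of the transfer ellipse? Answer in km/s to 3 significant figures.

In km: r₁ = 0.368 × 1.496×10^8 = 5.50528×10^7 km; r₂ = 1.25 × 1.496×10^8 = 1.870×10^8 km.
Semi-major axis of the transfer orbit: a_t = (5.50528×10^7 + 1.870×10^8)/2 = 1.210264×10^8 km.
The apoapsis of the transfer ellipse is at r = 1.870×10^8 km.
From the vis-viva equation, v = √[μ(2/r − 1/a_t)] = 17.97 km/s.

v = 18.0 km/s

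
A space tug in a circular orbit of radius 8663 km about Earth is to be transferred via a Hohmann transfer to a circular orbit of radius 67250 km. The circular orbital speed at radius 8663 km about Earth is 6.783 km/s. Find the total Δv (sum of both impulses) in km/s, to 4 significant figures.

From the circular-orbit relation v² = μ/r at r = 8663 km: μ = v²r = (6.783)² × 8663 = 3.98577×10^5 km³/s².
Transfer-ellipse semi-major axis a_t = (r₁ + r₂)/2 = (8663 + 67250)/2 = 37956.5 km.
Circular speed at r₁: v₁ = √(μ/r₁) = √(3.98577×10^5/8663) = 6.783 km/s.
Transfer-orbit speed at r₁ (v² = μ(2/r − 1/a)): v_p = √[μ(2/r₁ − 1/a_t)] = 9.029 km/s.
First burn Δv₁ = |v_p − v₁| = 2.246 km/s.
At r₂, v₂ = √(μ/r₂) = 2.4345 km/s.
Transfer-orbit speed at r₂: v_a = √[μ(2/r₂ − 1/a_t)] = 1.1631 km/s.
Second burn Δv₂ = |v₂ − v_a| = 1.271 km/s.
Total Δv = Δv₁ + Δv₂ = 3.517 km/s.

Δv = 3.517 km/s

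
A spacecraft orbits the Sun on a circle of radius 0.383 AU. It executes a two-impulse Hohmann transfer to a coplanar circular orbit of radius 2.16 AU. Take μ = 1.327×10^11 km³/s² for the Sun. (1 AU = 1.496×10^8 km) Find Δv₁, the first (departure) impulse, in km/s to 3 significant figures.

In km: r₁ = 0.383 × 1.496×10^8 = 5.72968×10^7 km; r₂ = 2.16 × 1.496×10^8 = 3.23136×10^8 km.
The Hohmann ellipse has a_t = (r₁ + r₂)/2 = 1.902164×10^8 km.
Circular speed at r = 5.72968×10^7 km: v_c = √(μ/r) = 48.12 km/s.
Transfer-orbit speed at the same r (vis-viva, a = a_t): v_t = √[μ(2/r − 1/a_t)] = 62.72 km/s.
Δv₁ = |v_t − v_c| = |62.72 − 48.12| = 14.60 km/s.

Δv₁ = 14.6 km/s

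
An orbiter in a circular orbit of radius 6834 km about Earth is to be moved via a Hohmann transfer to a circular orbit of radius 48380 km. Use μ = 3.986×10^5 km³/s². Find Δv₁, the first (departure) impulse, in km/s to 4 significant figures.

Δv₁ = 2.473 km/s

The Hohmann ellipse has a_t = (r₁ + r₂)/2 = 27607 km.
Circular speed at r = 6834 km: v_c = √(μ/r) = 7.637 km/s.
Vis-viva on the transfer ellipse at r = 6834 km gives v_t = √[μ(2/r − 1/a_t)] = 10.11 km/s.
Δv₁ = |v_t − v_c| = |10.11 − 7.637| = 2.473 km/s.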